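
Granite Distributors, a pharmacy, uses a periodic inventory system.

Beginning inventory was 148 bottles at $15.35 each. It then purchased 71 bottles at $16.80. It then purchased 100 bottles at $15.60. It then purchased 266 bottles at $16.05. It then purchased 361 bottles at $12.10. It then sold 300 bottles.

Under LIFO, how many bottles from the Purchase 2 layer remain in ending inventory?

100

Sale 1 (300) [LIFO — newest first]: 300 @ $12.10 = $3,630.00
Ending inventory: 148 @ $15.35 + 71 @ $16.80 + 100 @ $15.60 + 266 @ $16.05 + 61 @ $12.10 = $10,032.00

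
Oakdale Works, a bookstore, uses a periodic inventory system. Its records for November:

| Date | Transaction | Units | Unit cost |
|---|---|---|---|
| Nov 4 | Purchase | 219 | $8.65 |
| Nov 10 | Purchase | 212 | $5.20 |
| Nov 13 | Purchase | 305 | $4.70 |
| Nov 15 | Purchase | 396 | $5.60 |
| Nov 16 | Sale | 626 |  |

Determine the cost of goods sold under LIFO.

COGS = $3,298.60

Nov 16, 626 sold [LIFO — newest first]: 396 @ $5.60 + 230 @ $4.70 = $3,298.60
Ending inventory: 219 @ $8.65 + 212 @ $5.20 + 75 @ $4.70 = $3,349.25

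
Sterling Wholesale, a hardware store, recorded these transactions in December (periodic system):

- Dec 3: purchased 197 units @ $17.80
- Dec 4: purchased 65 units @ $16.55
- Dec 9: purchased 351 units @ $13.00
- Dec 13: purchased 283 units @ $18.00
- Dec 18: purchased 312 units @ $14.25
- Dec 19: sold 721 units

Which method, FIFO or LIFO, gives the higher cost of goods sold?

LIFO

FIFO COGS: 197 @ $17.80 + 65 @ $16.55 + 351 @ $13.00 + 108 @ $18.00 = $11,089.35
LIFO COGS: 312 @ $14.25 + 283 @ $18.00 + 126 @ $13.00 = $11,178.00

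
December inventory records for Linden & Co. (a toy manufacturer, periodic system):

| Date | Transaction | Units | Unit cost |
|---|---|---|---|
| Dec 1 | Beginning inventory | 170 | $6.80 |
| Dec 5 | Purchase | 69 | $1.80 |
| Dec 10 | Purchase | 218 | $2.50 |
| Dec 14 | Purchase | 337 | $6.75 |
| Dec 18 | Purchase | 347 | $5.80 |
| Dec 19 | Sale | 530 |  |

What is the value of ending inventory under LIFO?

Dec 19, 530 sold [LIFO — newest first]: 347 @ $5.80 + 183 @ $6.75 = $3,247.85
Ending inventory: 170 @ $6.80 + 69 @ $1.80 + 218 @ $2.50 + 154 @ $6.75 = $2,864.70

Ending inventory = $2,864.70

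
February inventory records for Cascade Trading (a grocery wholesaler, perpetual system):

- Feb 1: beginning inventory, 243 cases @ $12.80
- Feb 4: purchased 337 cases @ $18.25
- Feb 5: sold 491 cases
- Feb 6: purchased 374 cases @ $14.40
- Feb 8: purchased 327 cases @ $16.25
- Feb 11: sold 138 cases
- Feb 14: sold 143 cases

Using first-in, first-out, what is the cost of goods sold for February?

COGS = $12,025.45

Feb 5, 491 sold [FIFO — oldest first]: 243 @ $12.80 + 248 @ $18.25 = $7,636.40
Feb 11, 138 sold [FIFO — oldest first]: 89 @ $18.25 + 49 @ $14.40 = $2,329.85
Feb 14, 143 sold [FIFO — oldest first]: 143 @ $14.40 = $2,059.20
Total COGS = $7,636.40 + $2,329.85 + $2,059.20 = $12,025.45
Ending inventory: 182 @ $14.40 + 327 @ $16.25 = $7,934.55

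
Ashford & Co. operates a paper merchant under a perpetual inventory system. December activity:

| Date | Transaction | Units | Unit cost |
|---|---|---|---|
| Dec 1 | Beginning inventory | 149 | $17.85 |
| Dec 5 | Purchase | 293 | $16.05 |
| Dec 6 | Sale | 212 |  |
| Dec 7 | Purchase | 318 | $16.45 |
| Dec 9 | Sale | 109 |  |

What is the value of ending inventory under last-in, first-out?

Ending inventory = $7,397.75

Dec 6, 212 sold [LIFO — newest first]: 212 @ $16.05 = $3,402.60
Dec 9, 109 sold [LIFO — newest first]: 109 @ $16.45 = $1,793.05
Total COGS = $3,402.60 + $1,793.05 = $5,195.65
Ending inventory: 149 @ $17.85 + 81 @ $16.05 + 209 @ $16.45 = $7,397.75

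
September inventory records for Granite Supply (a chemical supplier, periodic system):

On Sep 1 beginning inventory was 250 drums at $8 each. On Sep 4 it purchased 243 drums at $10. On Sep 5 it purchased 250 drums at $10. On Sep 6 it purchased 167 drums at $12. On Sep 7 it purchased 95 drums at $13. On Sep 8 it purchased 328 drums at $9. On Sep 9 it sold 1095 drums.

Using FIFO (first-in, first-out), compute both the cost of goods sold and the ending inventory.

COGS = $10,979; ending inventory = $2,142

Sep 9, 1095 sold [FIFO — oldest first]: 250 @ $8 + 243 @ $10 + 250 @ $10 + 167 @ $12 + 95 @ $13 + 90 @ $9 = $10,979
Ending inventory: 238 @ $9 = $2,142
Check: goods available $13,121 = COGS $10,979 + ending $2,142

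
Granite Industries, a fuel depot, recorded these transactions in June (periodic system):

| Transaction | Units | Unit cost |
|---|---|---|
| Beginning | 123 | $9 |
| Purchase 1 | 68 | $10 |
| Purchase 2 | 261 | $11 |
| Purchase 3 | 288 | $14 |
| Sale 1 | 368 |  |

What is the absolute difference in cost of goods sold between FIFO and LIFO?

FIFO COGS: 123 @ $9 + 68 @ $10 + 177 @ $11 = $3,734
LIFO COGS: 288 @ $14 + 80 @ $11 = $4,912
Difference = |$3,734 − $4,912| = $1,178

$1,178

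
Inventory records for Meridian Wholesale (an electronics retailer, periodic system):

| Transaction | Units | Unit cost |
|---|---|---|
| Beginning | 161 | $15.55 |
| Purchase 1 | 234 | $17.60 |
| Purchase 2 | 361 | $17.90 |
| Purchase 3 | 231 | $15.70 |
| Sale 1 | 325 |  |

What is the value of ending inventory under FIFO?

Ending inventory = $11,320.60

Sale 1 (325) [FIFO — oldest first]: 161 @ $15.55 + 164 @ $17.60 = $5,389.95
Ending inventory: 70 @ $17.60 + 361 @ $17.90 + 231 @ $15.70 = $11,320.60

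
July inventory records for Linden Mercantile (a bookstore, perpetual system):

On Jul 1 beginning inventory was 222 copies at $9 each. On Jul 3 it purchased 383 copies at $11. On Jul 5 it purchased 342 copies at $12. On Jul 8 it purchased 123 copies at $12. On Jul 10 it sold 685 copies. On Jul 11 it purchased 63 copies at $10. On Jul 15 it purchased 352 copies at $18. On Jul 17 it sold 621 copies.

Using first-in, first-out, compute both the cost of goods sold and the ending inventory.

Jul 10, 685 sold [FIFO — oldest first]: 222 @ $9 + 383 @ $11 + 80 @ $12 = $7,171
Jul 17, 621 sold [FIFO — oldest first]: 262 @ $12 + 123 @ $12 + 63 @ $10 + 173 @ $18 = $8,364
Total COGS = $7,171 + $8,364 = $15,535
Ending inventory: 179 @ $18 = $3,222

COGS = $15,535; ending inventory = $3,222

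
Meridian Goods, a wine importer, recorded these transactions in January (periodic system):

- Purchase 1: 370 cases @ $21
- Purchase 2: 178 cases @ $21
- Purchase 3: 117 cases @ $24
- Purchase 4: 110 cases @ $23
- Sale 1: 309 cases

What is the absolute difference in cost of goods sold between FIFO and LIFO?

$571

FIFO COGS: 309 @ $21 = $6,489
LIFO COGS: 110 @ $23 + 117 @ $24 + 82 @ $21 = $7,060
Difference = |$6,489 − $7,060| = $571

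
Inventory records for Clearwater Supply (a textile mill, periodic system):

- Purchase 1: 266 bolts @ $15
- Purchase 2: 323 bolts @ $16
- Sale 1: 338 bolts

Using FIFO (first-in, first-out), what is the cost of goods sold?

COGS = $5,142

Sale 1 (338) [FIFO — oldest first]: 266 @ $15 + 72 @ $16 = $5,142
Ending inventory: 251 @ $16 = $4,016
Check: goods available $9,158 = COGS $5,142 + ending $4,016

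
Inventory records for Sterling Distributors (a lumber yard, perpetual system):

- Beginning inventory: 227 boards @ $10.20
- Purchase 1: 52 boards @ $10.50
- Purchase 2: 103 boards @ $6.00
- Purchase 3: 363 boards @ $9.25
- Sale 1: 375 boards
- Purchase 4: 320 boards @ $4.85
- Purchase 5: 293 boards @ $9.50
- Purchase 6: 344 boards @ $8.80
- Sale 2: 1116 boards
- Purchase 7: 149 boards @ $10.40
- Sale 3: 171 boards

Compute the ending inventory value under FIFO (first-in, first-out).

Sale 1 (375) [FIFO — oldest first]: 227 @ $10.20 + 52 @ $10.50 + 96 @ $6.00 = $3,437.40
Sale 2 (1116) [FIFO — oldest first]: 7 @ $6.00 + 363 @ $9.25 + 320 @ $4.85 + 293 @ $9.50 + 133 @ $8.80 = $8,905.65
Sale 3 (171) [FIFO — oldest first]: 171 @ $8.80 = $1,504.80
Total COGS = $3,437.40 + $8,905.65 + $1,504.80 = $13,847.85
Ending inventory: 40 @ $8.80 + 149 @ $10.40 = $1,901.60

Ending inventory = $1,901.60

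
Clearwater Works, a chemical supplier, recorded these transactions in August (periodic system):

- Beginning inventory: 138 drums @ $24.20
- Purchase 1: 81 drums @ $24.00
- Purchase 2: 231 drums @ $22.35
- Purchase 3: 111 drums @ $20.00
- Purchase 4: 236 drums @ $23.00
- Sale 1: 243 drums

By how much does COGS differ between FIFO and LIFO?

$252.00

FIFO COGS: 138 @ $24.20 + 81 @ $24.00 + 24 @ $22.35 = $5,820.00
LIFO COGS: 236 @ $23.00 + 7 @ $20.00 = $5,568.00
Difference = |$5,820.00 − $5,568.00| = $252.00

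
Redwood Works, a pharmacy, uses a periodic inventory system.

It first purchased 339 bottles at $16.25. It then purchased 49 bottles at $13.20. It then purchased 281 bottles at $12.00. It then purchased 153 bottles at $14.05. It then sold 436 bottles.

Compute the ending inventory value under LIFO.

Ending inventory = $6,129.15

Sale 1 (436) [LIFO — newest first]: 153 @ $14.05 + 281 @ $12.00 + 2 @ $13.20 = $5,548.05
Ending inventory: 339 @ $16.25 + 47 @ $13.20 = $6,129.15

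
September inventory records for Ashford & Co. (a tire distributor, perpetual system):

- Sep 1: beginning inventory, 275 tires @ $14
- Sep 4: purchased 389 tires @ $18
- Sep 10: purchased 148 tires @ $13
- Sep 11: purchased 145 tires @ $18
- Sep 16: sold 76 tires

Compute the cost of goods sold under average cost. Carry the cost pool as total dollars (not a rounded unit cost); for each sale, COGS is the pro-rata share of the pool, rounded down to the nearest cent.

COGS = $1,221.87

After Sep 1: 275 on hand, pool $3,850.00 (≈ $14.0000 each)
After Sep 4: 664 on hand, pool $10,852.00 (≈ $16.3434 each)
After Sep 10: 812 on hand, pool $12,776.00 (≈ $15.7340 each)
After Sep 11: 957 on hand, pool $15,386.00 (≈ $16.0773 each)
Sep 16, sell 76: 76/957 × $15,386.00 → $1,221.87
Ending inventory (cost pool remaining) = $14,164.13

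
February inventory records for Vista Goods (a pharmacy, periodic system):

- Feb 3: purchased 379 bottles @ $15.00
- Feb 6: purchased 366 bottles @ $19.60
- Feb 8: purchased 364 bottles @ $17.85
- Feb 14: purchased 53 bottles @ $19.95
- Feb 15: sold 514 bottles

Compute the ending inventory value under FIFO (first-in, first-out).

Feb 15, 514 sold [FIFO — oldest first]: 379 @ $15.00 + 135 @ $19.60 = $8,331.00
Ending inventory: 231 @ $19.60 + 364 @ $17.85 + 53 @ $19.95 = $12,082.35

Ending inventory = $12,082.35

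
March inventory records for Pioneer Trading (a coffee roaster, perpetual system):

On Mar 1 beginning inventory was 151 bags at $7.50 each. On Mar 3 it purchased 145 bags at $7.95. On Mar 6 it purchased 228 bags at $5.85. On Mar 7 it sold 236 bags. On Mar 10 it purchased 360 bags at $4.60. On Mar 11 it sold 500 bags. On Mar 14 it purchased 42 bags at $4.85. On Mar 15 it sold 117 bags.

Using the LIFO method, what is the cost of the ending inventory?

Ending inventory = $547.50

Mar 7, 236 sold [LIFO — newest first]: 228 @ $5.85 + 8 @ $7.95 = $1,397.40
Mar 11, 500 sold [LIFO — newest first]: 360 @ $4.60 + 137 @ $7.95 + 3 @ $7.50 = $2,767.65
Mar 15, 117 sold [LIFO — newest first]: 42 @ $4.85 + 75 @ $7.50 = $766.20
Total COGS = $1,397.40 + $2,767.65 + $766.20 = $4,931.25
Ending inventory: 73 @ $7.50 = $547.50
Check: goods available $5,478.75 = COGS $4,931.25 + ending $547.50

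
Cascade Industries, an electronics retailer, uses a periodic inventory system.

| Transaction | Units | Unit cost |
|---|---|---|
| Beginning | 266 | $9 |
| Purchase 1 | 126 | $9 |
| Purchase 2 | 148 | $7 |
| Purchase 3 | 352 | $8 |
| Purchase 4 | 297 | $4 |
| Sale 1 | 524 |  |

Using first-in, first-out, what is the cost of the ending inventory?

Sale 1 (524) [FIFO — oldest first]: 266 @ $9 + 126 @ $9 + 132 @ $7 = $4,452
Ending inventory: 16 @ $7 + 352 @ $8 + 297 @ $4 = $4,116

Ending inventory = $4,116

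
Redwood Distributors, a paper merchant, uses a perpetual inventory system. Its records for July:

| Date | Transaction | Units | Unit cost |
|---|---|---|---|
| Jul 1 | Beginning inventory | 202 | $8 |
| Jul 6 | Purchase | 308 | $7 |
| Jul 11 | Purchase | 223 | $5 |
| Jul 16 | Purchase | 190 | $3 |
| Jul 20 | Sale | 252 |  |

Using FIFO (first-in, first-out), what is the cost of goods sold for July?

COGS = $1,966

Jul 20, 252 sold [FIFO — oldest first]: 202 @ $8 + 50 @ $7 = $1,966
Ending inventory: 258 @ $7 + 223 @ $5 + 190 @ $3 = $3,491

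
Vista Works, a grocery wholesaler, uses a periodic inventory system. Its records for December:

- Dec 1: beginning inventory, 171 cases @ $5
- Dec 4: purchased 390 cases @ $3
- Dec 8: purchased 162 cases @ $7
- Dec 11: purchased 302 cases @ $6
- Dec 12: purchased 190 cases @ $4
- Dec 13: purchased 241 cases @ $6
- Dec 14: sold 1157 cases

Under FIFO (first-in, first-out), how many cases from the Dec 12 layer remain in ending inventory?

Dec 14, 1157 sold [FIFO — oldest first]: 171 @ $5 + 390 @ $3 + 162 @ $7 + 302 @ $6 + 132 @ $4 = $5,499
Ending inventory: 58 @ $4 + 241 @ $6 = $1,678

58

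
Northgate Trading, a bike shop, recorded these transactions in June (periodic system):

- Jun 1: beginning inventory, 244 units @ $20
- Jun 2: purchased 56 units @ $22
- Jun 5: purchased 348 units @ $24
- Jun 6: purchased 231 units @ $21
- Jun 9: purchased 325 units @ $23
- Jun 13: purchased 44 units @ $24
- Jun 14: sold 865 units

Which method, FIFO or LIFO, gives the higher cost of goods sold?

LIFO

FIFO COGS: 244 @ $20 + 56 @ $22 + 348 @ $24 + 217 @ $21 = $19,021
LIFO COGS: 44 @ $24 + 325 @ $23 + 231 @ $21 + 265 @ $24 = $19,742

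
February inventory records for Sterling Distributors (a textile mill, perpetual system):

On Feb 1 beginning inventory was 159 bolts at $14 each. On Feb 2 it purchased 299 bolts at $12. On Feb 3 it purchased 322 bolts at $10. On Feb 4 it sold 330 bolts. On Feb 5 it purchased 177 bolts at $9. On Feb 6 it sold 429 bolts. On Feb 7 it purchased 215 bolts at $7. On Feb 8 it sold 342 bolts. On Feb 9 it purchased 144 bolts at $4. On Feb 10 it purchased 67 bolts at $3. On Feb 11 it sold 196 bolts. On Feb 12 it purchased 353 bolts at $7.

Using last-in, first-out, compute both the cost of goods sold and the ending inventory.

COGS = $11,855; ending inventory = $3,525

Feb 4, 330 sold [LIFO — newest first]: 322 @ $10 + 8 @ $12 = $3,316
Feb 6, 429 sold [LIFO — newest first]: 177 @ $9 + 252 @ $12 = $4,617
Feb 8, 342 sold [LIFO — newest first]: 215 @ $7 + 39 @ $12 + 88 @ $14 = $3,205
Feb 11, 196 sold [LIFO — newest first]: 67 @ $3 + 129 @ $4 = $717
Total COGS = $3,316 + $4,617 + $3,205 + $717 = $11,855
Ending inventory: 71 @ $14 + 15 @ $4 + 353 @ $7 = $3,525
Check: goods available $15,380 = COGS $11,855 + ending $3,525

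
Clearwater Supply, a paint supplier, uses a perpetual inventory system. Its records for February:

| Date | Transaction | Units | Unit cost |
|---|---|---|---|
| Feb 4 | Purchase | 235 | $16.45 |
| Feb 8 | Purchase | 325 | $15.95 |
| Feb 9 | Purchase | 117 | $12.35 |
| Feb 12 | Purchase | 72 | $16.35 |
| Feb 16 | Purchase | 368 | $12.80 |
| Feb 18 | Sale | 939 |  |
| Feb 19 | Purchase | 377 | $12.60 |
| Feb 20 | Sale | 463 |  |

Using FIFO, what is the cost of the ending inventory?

Feb 18, 939 sold [FIFO — oldest first]: 235 @ $16.45 + 325 @ $15.95 + 117 @ $12.35 + 72 @ $16.35 + 190 @ $12.80 = $14,103.65
Feb 20, 463 sold [FIFO — oldest first]: 178 @ $12.80 + 285 @ $12.60 = $5,869.40
Total COGS = $14,103.65 + $5,869.40 = $19,973.05
Ending inventory: 92 @ $12.60 = $1,159.20
Check: goods available $21,132.25 = COGS $19,973.05 + ending $1,159.20

Ending inventory = $1,159.20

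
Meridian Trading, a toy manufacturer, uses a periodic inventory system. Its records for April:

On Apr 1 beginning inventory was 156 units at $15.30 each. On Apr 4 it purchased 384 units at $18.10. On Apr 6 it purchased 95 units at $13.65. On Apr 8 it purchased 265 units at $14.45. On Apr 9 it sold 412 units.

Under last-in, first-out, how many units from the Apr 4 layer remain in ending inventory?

332

Apr 9, 412 sold [LIFO — newest first]: 265 @ $14.45 + 95 @ $13.65 + 52 @ $18.10 = $6,067.20
Ending inventory: 156 @ $15.30 + 332 @ $18.10 = $8,396.00
Check: goods available $14,463.20 = COGS $6,067.20 + ending $8,396.00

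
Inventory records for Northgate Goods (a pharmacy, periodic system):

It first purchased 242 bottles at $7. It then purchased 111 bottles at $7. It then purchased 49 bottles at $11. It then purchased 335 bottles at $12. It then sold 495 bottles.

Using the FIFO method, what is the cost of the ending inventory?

Ending inventory = $2,904

Sale 1 (495) [FIFO — oldest first]: 242 @ $7 + 111 @ $7 + 49 @ $11 + 93 @ $12 = $4,126
Ending inventory: 242 @ $12 = $2,904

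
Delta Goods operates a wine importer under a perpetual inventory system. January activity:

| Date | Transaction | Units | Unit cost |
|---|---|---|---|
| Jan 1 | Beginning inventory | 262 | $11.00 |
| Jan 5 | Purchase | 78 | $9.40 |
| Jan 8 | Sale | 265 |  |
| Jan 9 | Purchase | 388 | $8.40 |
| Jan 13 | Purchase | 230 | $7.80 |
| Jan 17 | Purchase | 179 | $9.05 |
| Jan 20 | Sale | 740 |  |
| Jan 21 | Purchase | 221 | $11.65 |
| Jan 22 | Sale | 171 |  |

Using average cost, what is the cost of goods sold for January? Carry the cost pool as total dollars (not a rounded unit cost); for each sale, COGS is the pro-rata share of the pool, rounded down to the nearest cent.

COGS = $10,952.50

After Jan 1: 262 on hand, pool $2,882.00 (≈ $11.0000 each)
After Jan 5: 340 on hand, pool $3,615.20 (≈ $10.6329 each)
Jan 8, sell 265: 265/340 × $3,615.20 → $2,817.72
After Jan 9: 463 on hand, pool $4,056.68 (≈ $8.7617 each)
After Jan 13: 693 on hand, pool $5,850.68 (≈ $8.4425 each)
After Jan 17: 872 on hand, pool $7,470.63 (≈ $8.5672 each)
Jan 20, sell 740: 740/872 × $7,470.63 → $6,339.75
After Jan 21: 353 on hand, pool $3,705.53 (≈ $10.4973 each)
Jan 22, sell 171: 171/353 × $3,705.53 → $1,795.03
Total COGS = $2,817.72 + $6,339.75 + $1,795.03 = $10,952.50
Ending inventory (cost pool remaining) = $1,910.50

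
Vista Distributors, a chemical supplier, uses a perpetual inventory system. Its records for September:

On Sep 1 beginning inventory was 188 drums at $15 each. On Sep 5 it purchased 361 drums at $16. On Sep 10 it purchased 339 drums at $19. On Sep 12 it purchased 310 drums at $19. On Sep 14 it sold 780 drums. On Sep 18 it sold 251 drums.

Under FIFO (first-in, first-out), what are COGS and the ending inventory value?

COGS = $17,754; ending inventory = $3,173

Sep 14, 780 sold [FIFO — oldest first]: 188 @ $15 + 361 @ $16 + 231 @ $19 = $12,985
Sep 18, 251 sold [FIFO — oldest first]: 108 @ $19 + 143 @ $19 = $4,769
Total COGS = $12,985 + $4,769 = $17,754
Ending inventory: 167 @ $19 = $3,173
Check: goods available $20,927 = COGS $17,754 + ending $3,173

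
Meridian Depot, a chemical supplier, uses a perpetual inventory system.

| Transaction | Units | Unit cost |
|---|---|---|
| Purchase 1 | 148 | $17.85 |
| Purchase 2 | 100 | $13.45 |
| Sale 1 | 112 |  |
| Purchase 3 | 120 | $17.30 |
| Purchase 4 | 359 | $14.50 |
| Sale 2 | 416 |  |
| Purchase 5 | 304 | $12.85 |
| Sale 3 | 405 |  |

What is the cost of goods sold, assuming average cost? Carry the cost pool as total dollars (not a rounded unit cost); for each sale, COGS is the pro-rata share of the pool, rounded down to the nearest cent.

COGS = $13,816.73

After Purchase 1: 148 on hand, pool $2,641.80 (≈ $17.8500 each)
After Purchase 2: 248 on hand, pool $3,986.80 (≈ $16.0758 each)
Sale 1, sell 112: 112/248 × $3,986.80 → $1,800.49
After Purchase 3: 256 on hand, pool $4,262.31 (≈ $16.6496 each)
After Purchase 4: 615 on hand, pool $9,467.81 (≈ $15.3948 each)
Sale 2, sell 416: 416/615 × $9,467.81 → $6,404.24
After Purchase 5: 503 on hand, pool $6,969.97 (≈ $13.8568 each)
Sale 3, sell 405: 405/503 × $6,969.97 → $5,612.00
Total COGS = $1,800.49 + $6,404.24 + $5,612.00 = $13,816.73
Ending inventory (cost pool remaining) = $1,357.97
Check: goods available $15,174.70 = COGS $13,816.73 + ending $1,357.97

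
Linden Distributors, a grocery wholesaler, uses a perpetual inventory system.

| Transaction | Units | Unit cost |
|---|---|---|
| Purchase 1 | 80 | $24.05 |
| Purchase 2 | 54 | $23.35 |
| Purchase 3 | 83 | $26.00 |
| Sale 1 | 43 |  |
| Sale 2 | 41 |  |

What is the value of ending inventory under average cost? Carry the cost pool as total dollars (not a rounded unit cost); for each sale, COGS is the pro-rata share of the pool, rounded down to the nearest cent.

Ending inventory = $3,274.69

After Purchase 1: 80 on hand, pool $1,924.00 (≈ $24.0500 each)
After Purchase 2: 134 on hand, pool $3,184.90 (≈ $23.7679 each)
After Purchase 3: 217 on hand, pool $5,342.90 (≈ $24.6217 each)
Sale 1, sell 43: 43/217 × $5,342.90 → $1,058.73
Sale 2, sell 41: 41/174 × $4,284.17 → $1,009.48
Total COGS = $1,058.73 + $1,009.48 = $2,068.21
Ending inventory (cost pool remaining) = $3,274.69
Check: goods available $5,342.90 = COGS $2,068.21 + ending $3,274.69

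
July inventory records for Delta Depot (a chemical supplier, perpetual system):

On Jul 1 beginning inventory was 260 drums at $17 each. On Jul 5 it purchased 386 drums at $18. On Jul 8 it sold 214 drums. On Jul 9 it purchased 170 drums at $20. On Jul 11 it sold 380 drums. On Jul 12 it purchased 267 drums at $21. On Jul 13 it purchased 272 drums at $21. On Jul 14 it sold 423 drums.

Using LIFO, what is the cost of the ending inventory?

Jul 8, 214 sold [LIFO — newest first]: 214 @ $18 = $3,852
Jul 11, 380 sold [LIFO — newest first]: 170 @ $20 + 172 @ $18 + 38 @ $17 = $7,142
Jul 14, 423 sold [LIFO — newest first]: 272 @ $21 + 151 @ $21 = $8,883
Total COGS = $3,852 + $7,142 + $8,883 = $19,877
Ending inventory: 222 @ $17 + 116 @ $21 = $6,210

Ending inventory = $6,210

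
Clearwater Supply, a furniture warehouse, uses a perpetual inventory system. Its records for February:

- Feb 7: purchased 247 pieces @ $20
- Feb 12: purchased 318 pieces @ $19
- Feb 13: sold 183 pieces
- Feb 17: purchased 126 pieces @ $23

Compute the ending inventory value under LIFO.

Feb 13, 183 sold [LIFO — newest first]: 183 @ $19 = $3,477
Ending inventory: 247 @ $20 + 135 @ $19 + 126 @ $23 = $10,403

Ending inventory = $10,403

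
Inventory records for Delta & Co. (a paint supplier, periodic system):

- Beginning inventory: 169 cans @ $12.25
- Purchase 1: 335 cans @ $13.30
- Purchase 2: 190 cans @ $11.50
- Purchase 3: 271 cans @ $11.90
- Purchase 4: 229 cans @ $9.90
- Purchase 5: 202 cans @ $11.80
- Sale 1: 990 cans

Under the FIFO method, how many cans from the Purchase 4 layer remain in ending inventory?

204

Sale 1 (990) [FIFO — oldest first]: 169 @ $12.25 + 335 @ $13.30 + 190 @ $11.50 + 271 @ $11.90 + 25 @ $9.90 = $12,183.15
Ending inventory: 204 @ $9.90 + 202 @ $11.80 = $4,403.20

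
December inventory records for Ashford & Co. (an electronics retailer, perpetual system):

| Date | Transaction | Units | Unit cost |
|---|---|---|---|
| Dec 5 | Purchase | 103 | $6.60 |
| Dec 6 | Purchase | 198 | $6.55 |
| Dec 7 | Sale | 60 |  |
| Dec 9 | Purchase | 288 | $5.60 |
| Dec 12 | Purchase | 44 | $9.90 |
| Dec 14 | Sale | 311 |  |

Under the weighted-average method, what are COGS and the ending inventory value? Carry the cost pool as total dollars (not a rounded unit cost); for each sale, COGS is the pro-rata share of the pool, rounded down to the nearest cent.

After Dec 5: 103 on hand, pool $679.80 (≈ $6.6000 each)
After Dec 6: 301 on hand, pool $1,976.70 (≈ $6.5671 each)
Dec 7, sell 60: 60/301 × $1,976.70 → $394.02
After Dec 9: 529 on hand, pool $3,195.48 (≈ $6.0406 each)
After Dec 12: 573 on hand, pool $3,631.08 (≈ $6.3370 each)
Dec 14, sell 311: 311/573 × $3,631.08 → $1,970.79
Total COGS = $394.02 + $1,970.79 = $2,364.81
Ending inventory (cost pool remaining) = $1,660.29
Check: goods available $4,025.10 = COGS $2,364.81 + ending $1,660.29

COGS = $2,364.81; ending inventory = $1,660.29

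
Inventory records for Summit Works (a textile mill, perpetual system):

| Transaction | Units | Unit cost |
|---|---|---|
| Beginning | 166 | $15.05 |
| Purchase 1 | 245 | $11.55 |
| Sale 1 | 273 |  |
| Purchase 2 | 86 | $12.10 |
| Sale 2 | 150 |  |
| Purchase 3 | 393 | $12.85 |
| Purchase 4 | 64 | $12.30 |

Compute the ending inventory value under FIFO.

Sale 1 (273) [FIFO — oldest first]: 166 @ $15.05 + 107 @ $11.55 = $3,734.15
Sale 2 (150) [FIFO — oldest first]: 138 @ $11.55 + 12 @ $12.10 = $1,739.10
Total COGS = $3,734.15 + $1,739.10 = $5,473.25
Ending inventory: 74 @ $12.10 + 393 @ $12.85 + 64 @ $12.30 = $6,732.65

Ending inventory = $6,732.65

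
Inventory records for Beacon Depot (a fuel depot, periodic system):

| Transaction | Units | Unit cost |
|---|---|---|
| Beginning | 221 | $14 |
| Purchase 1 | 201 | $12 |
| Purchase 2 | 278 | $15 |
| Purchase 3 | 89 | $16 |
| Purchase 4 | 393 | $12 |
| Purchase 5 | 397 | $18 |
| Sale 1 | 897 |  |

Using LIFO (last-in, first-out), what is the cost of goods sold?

COGS = $13,556

Sale 1 (897) [LIFO — newest first]: 397 @ $18 + 393 @ $12 + 89 @ $16 + 18 @ $15 = $13,556
Ending inventory: 221 @ $14 + 201 @ $12 + 260 @ $15 = $9,406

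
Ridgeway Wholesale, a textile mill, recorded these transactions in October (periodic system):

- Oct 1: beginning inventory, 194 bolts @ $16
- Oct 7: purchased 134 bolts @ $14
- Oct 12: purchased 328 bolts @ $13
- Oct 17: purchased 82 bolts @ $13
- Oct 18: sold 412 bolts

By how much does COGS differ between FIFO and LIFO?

$714

FIFO COGS: 194 @ $16 + 134 @ $14 + 84 @ $13 = $6,072
LIFO COGS: 82 @ $13 + 328 @ $13 + 2 @ $14 = $5,358
Difference = |$6,072 − $5,358| = $714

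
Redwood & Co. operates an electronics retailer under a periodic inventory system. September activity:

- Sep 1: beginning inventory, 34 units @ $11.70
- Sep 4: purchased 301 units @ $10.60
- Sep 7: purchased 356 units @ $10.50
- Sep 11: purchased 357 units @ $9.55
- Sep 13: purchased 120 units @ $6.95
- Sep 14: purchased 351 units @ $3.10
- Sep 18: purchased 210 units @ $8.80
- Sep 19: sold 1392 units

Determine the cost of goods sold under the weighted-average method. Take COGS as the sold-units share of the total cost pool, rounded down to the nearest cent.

COGS = $11,678.50

Sep 19, sell 1392: 1392/1729 × $14,505.85 → $11,678.50
Ending inventory (cost pool remaining) = $2,827.35
Check: goods available $14,505.85 = COGS $11,678.50 + ending $2,827.35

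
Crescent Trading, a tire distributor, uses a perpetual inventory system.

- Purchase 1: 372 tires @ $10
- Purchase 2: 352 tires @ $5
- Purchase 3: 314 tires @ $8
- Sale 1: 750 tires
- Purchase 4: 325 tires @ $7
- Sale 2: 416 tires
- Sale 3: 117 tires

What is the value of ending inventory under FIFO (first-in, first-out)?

Sale 1 (750) [FIFO — oldest first]: 372 @ $10 + 352 @ $5 + 26 @ $8 = $5,688
Sale 2 (416) [FIFO — oldest first]: 288 @ $8 + 128 @ $7 = $3,200
Sale 3 (117) [FIFO — oldest first]: 117 @ $7 = $819
Total COGS = $5,688 + $3,200 + $819 = $9,707
Ending inventory: 80 @ $7 = $560

Ending inventory = $560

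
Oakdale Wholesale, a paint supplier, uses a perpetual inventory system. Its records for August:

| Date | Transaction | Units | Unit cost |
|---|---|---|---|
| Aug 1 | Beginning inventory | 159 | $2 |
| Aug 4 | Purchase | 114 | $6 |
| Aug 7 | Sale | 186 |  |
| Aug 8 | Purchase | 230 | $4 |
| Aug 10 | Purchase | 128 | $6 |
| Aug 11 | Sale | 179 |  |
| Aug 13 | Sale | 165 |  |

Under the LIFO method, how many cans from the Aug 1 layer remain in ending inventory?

87

Aug 7, 186 sold [LIFO — newest first]: 114 @ $6 + 72 @ $2 = $828
Aug 11, 179 sold [LIFO — newest first]: 128 @ $6 + 51 @ $4 = $972
Aug 13, 165 sold [LIFO — newest first]: 165 @ $4 = $660
Total COGS = $828 + $972 + $660 = $2,460
Ending inventory: 87 @ $2 + 14 @ $4 = $230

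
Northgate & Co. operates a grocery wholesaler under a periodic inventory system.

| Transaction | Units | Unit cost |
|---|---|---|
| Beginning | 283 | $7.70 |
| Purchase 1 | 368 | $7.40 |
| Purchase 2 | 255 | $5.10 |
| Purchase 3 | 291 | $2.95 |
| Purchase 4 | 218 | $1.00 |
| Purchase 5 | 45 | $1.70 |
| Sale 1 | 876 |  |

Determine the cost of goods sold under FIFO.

COGS = $6,049.80

Sale 1 (876) [FIFO — oldest first]: 283 @ $7.70 + 368 @ $7.40 + 225 @ $5.10 = $6,049.80
Ending inventory: 30 @ $5.10 + 291 @ $2.95 + 218 @ $1.00 + 45 @ $1.70 = $1,305.95
Check: goods available $7,355.75 = COGS $6,049.80 + ending $1,305.95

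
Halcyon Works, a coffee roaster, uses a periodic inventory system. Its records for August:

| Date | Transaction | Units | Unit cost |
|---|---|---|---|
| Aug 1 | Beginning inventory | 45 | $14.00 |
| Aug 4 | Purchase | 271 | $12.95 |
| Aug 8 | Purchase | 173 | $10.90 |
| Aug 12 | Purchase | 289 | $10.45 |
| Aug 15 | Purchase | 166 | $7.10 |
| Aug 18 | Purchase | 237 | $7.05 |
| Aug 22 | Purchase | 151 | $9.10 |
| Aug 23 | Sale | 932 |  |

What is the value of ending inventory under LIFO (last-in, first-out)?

Ending inventory = $5,055.05

Aug 23, 932 sold [LIFO — newest first]: 151 @ $9.10 + 237 @ $7.05 + 166 @ $7.10 + 289 @ $10.45 + 89 @ $10.90 = $8,213.70
Ending inventory: 45 @ $14.00 + 271 @ $12.95 + 84 @ $10.90 = $5,055.05
Check: goods available $13,268.75 = COGS $8,213.70 + ending $5,055.05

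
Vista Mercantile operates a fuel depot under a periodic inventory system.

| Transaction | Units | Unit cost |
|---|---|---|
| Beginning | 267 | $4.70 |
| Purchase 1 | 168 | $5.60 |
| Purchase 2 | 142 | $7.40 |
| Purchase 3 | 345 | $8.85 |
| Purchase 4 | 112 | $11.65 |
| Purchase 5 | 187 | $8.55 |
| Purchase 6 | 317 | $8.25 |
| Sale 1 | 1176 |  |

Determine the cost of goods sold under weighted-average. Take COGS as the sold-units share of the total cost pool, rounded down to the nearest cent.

COGS = $9,036.88

Sale 1, sell 1176: 1176/1538 × $11,818.65 → $9,036.88
Ending inventory (cost pool remaining) = $2,781.77
Check: goods available $11,818.65 = COGS $9,036.88 + ending $2,781.77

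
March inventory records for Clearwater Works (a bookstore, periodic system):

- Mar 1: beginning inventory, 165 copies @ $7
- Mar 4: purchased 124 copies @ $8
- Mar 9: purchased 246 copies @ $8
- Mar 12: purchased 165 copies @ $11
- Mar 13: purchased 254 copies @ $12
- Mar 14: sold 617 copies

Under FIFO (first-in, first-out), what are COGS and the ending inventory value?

COGS = $5,017; ending inventory = $3,961

Mar 14, 617 sold [FIFO — oldest first]: 165 @ $7 + 124 @ $8 + 246 @ $8 + 82 @ $11 = $5,017
Ending inventory: 83 @ $11 + 254 @ $12 = $3,961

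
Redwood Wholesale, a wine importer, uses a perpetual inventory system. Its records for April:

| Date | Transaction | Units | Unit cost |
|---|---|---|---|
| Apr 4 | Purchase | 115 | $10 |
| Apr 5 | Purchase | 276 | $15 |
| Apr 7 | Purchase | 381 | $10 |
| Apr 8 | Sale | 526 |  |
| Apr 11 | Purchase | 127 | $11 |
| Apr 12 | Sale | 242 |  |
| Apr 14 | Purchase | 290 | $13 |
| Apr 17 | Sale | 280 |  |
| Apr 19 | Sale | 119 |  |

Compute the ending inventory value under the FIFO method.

Ending inventory = $286

Apr 8, 526 sold [FIFO — oldest first]: 115 @ $10 + 276 @ $15 + 135 @ $10 = $6,640
Apr 12, 242 sold [FIFO — oldest first]: 242 @ $10 = $2,420
Apr 17, 280 sold [FIFO — oldest first]: 4 @ $10 + 127 @ $11 + 149 @ $13 = $3,374
Apr 19, 119 sold [FIFO — oldest first]: 119 @ $13 = $1,547
Total COGS = $6,640 + $2,420 + $3,374 + $1,547 = $13,981
Ending inventory: 22 @ $13 = $286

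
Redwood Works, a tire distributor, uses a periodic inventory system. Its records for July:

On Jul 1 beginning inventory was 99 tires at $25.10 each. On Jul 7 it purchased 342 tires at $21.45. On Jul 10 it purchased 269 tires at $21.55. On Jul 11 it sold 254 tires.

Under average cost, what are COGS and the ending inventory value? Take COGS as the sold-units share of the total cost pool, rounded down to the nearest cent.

Jul 11, sell 254: 254/710 × $15,617.75 → $5,587.19
Ending inventory (cost pool remaining) = $10,030.56

COGS = $5,587.19; ending inventory = $10,030.56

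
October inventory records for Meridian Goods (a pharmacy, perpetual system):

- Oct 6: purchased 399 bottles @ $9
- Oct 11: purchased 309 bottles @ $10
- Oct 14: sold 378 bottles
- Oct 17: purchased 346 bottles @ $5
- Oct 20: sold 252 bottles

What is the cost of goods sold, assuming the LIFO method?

Oct 14, 378 sold [LIFO — newest first]: 309 @ $10 + 69 @ $9 = $3,711
Oct 20, 252 sold [LIFO — newest first]: 252 @ $5 = $1,260
Total COGS = $3,711 + $1,260 = $4,971
Ending inventory: 330 @ $9 + 94 @ $5 = $3,440

COGS = $4,971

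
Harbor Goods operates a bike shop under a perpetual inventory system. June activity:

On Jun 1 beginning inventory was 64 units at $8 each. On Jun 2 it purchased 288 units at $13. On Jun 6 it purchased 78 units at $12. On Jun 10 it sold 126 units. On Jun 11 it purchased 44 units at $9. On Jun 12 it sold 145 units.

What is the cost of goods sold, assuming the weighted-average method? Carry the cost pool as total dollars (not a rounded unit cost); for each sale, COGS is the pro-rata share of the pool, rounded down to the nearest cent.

COGS = $3,215.79

After Jun 1: 64 on hand, pool $512.00 (≈ $8.0000 each)
After Jun 2: 352 on hand, pool $4,256.00 (≈ $12.0909 each)
After Jun 6: 430 on hand, pool $5,192.00 (≈ $12.0744 each)
Jun 10, sell 126: 126/430 × $5,192.00 → $1,521.37
After Jun 11: 348 on hand, pool $4,066.63 (≈ $11.6857 each)
Jun 12, sell 145: 145/348 × $4,066.63 → $1,694.42
Total COGS = $1,521.37 + $1,694.42 = $3,215.79
Ending inventory (cost pool remaining) = $2,372.21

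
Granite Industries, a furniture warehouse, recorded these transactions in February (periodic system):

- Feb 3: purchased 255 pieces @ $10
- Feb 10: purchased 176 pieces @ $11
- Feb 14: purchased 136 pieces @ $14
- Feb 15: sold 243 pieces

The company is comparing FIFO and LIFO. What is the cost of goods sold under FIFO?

COGS = $2,430

FIFO COGS: 243 @ $10 = $2,430
LIFO COGS: 136 @ $14 + 107 @ $11 = $3,081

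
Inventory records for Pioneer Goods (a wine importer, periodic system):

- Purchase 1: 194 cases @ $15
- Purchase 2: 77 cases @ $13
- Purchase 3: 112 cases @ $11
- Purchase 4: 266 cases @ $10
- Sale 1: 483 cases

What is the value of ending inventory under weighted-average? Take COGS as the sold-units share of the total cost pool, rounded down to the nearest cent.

Sale 1, sell 483: 483/649 × $7,803.00 → $5,807.16
Ending inventory (cost pool remaining) = $1,995.84

Ending inventory = $1,995.84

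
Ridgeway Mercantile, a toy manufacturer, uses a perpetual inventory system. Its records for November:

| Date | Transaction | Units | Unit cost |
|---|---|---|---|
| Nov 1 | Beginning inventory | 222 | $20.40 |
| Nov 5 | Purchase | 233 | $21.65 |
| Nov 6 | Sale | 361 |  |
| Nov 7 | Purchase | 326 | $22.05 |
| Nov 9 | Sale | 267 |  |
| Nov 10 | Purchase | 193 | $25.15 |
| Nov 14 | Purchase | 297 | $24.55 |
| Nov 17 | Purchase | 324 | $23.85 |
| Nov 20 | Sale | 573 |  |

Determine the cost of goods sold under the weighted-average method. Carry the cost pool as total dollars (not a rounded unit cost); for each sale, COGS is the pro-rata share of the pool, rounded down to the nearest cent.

COGS = $27,176.70

After Nov 1: 222 on hand, pool $4,528.80 (≈ $20.4000 each)
After Nov 5: 455 on hand, pool $9,573.25 (≈ $21.0401 each)
Nov 6, sell 361: 361/455 × $9,573.25 → $7,595.47
After Nov 7: 420 on hand, pool $9,166.08 (≈ $21.8240 each)
Nov 9, sell 267: 267/420 × $9,166.08 → $5,827.00
After Nov 10: 346 on hand, pool $8,193.03 (≈ $23.6793 each)
After Nov 14: 643 on hand, pool $15,484.38 (≈ $24.0815 each)
After Nov 17: 967 on hand, pool $23,211.78 (≈ $24.0039 each)
Nov 20, sell 573: 573/967 × $23,211.78 → $13,754.23
Total COGS = $7,595.47 + $5,827.00 + $13,754.23 = $27,176.70
Ending inventory (cost pool remaining) = $9,457.55
Check: goods available $36,634.25 = COGS $27,176.70 + ending $9,457.55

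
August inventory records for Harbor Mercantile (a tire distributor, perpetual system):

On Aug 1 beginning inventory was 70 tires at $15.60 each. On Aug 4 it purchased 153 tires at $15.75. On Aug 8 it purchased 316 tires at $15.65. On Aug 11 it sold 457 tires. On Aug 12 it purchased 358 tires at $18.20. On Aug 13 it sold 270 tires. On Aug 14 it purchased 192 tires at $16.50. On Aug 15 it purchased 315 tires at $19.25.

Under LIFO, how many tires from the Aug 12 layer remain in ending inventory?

Aug 11, 457 sold [LIFO — newest first]: 316 @ $15.65 + 141 @ $15.75 = $7,166.15
Aug 13, 270 sold [LIFO — newest first]: 270 @ $18.20 = $4,914.00
Total COGS = $7,166.15 + $4,914.00 = $12,080.15
Ending inventory: 70 @ $15.60 + 12 @ $15.75 + 88 @ $18.20 + 192 @ $16.50 + 315 @ $19.25 = $12,114.35

88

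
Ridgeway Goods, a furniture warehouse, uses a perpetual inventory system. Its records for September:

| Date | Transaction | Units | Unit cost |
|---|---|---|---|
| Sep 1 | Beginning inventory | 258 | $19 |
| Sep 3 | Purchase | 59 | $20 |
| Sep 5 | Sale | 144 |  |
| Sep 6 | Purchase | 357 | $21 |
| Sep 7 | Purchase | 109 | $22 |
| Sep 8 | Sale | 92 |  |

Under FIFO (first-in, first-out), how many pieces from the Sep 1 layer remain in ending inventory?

22

Sep 5, 144 sold [FIFO — oldest first]: 144 @ $19 = $2,736
Sep 8, 92 sold [FIFO — oldest first]: 92 @ $19 = $1,748
Total COGS = $2,736 + $1,748 = $4,484
Ending inventory: 22 @ $19 + 59 @ $20 + 357 @ $21 + 109 @ $22 = $11,493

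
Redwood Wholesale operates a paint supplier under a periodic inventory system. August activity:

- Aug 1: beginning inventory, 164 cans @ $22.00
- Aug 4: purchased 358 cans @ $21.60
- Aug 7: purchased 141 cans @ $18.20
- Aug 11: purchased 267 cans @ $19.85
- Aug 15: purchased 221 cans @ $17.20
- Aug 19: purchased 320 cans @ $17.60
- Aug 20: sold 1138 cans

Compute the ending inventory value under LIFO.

Ending inventory = $7,258.40

Aug 20, 1138 sold [LIFO — newest first]: 320 @ $17.60 + 221 @ $17.20 + 267 @ $19.85 + 141 @ $18.20 + 189 @ $21.60 = $21,381.75
Ending inventory: 164 @ $22.00 + 169 @ $21.60 = $7,258.40
Check: goods available $28,640.15 = COGS $21,381.75 + ending $7,258.40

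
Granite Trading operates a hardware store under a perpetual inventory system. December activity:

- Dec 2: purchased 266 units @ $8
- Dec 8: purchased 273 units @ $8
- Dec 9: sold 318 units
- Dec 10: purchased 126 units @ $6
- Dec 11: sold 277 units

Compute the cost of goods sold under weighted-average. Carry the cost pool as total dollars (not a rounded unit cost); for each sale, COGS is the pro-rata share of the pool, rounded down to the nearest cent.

After Dec 2: 266 on hand, pool $2,128.00 (≈ $8.0000 each)
After Dec 8: 539 on hand, pool $4,312.00 (≈ $8.0000 each)
Dec 9, sell 318: 318/539 × $4,312.00 → $2,544.00
After Dec 10: 347 on hand, pool $2,524.00 (≈ $7.2738 each)
Dec 11, sell 277: 277/347 × $2,524.00 → $2,014.83
Total COGS = $2,544.00 + $2,014.83 = $4,558.83
Ending inventory (cost pool remaining) = $509.17

COGS = $4,558.83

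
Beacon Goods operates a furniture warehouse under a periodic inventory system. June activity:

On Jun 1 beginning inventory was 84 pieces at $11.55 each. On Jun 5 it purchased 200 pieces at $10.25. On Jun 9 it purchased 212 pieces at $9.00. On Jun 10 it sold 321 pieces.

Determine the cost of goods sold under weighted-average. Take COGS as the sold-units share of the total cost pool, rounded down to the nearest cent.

COGS = $3,189.41

Jun 10, sell 321: 321/496 × $4,928.20 → $3,189.41
Ending inventory (cost pool remaining) = $1,738.79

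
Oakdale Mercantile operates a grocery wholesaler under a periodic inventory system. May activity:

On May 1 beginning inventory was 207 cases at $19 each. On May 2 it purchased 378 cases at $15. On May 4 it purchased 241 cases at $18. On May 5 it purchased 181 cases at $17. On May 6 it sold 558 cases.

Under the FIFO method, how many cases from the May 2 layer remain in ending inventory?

May 6, 558 sold [FIFO — oldest first]: 207 @ $19 + 351 @ $15 = $9,198
Ending inventory: 27 @ $15 + 241 @ $18 + 181 @ $17 = $7,820

27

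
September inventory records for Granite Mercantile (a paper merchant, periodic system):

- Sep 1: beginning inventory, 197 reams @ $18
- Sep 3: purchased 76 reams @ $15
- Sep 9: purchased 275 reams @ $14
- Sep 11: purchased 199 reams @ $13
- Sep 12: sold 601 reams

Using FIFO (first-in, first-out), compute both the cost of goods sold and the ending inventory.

Sep 12, 601 sold [FIFO — oldest first]: 197 @ $18 + 76 @ $15 + 275 @ $14 + 53 @ $13 = $9,225
Ending inventory: 146 @ $13 = $1,898

COGS = $9,225; ending inventory = $1,898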